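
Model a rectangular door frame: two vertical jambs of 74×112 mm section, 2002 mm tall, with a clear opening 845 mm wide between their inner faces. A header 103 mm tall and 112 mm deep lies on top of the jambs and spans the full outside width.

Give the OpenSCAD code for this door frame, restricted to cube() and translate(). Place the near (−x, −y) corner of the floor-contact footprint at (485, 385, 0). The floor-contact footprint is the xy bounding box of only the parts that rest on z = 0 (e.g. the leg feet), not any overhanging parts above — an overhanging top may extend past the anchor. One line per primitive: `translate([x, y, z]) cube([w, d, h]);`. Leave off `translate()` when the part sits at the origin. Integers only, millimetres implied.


translate([485, 385, 0]) cube([74, 112, 2002]);
translate([1404, 385, 0]) cube([74, 112, 2002]);
translate([485, 385, 2002]) cube([993, 112, 103]);


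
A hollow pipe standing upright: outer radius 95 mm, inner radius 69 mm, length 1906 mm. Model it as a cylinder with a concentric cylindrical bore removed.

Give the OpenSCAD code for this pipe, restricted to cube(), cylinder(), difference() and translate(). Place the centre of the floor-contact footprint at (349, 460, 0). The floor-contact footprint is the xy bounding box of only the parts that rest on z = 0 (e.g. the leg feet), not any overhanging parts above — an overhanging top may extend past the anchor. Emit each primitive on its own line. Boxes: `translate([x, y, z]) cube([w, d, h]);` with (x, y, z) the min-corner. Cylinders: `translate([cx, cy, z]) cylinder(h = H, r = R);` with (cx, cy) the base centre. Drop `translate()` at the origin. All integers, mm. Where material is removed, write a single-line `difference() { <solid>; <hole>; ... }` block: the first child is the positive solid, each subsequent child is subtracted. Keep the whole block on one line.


difference() { translate([349, 460, 0]) cylinder(h = 1906, r = 95); translate([349, 460, 0]) cylinder(h = 1906, r = 69); }


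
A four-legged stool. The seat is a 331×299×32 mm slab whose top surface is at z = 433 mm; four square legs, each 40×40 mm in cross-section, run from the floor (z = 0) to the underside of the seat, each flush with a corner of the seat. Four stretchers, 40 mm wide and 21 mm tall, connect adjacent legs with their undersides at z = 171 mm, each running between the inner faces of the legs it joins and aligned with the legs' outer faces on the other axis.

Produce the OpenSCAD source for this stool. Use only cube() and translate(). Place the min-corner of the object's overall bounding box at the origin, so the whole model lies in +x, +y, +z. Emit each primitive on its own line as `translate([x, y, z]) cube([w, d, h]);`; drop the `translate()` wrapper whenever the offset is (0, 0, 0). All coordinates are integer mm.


// leg_h = 433 - 32 = 401
// stretcher span = 331 - 2*40 = 251
translate([0, 0, 401]) cube([331, 299, 32]);
cube([40, 40, 401]);
translate([291, 0, 0]) cube([40, 40, 401]);
translate([0, 259, 0]) cube([40, 40, 401]);
translate([291, 259, 0]) cube([40, 40, 401]);
translate([40, 0, 171]) cube([251, 40, 21]);
translate([40, 259, 171]) cube([251, 40, 21]);
translate([0, 40, 171]) cube([40, 219, 21]);
translate([291, 40, 171]) cube([40, 219, 21]);


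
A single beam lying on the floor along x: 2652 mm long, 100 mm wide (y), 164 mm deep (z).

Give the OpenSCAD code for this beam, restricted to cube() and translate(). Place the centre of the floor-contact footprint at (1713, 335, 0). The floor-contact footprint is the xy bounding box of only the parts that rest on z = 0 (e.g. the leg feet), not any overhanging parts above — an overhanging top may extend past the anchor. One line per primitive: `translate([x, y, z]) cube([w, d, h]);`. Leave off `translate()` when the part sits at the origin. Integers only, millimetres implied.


translate([387, 285, 0]) cube([2652, 100, 164]);


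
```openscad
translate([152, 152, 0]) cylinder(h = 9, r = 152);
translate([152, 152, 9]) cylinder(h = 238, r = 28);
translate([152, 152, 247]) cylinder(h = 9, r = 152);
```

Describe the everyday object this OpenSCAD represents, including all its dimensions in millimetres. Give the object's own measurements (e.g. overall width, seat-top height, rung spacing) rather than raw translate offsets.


A spool: two coaxial disc flanges of radius 152 mm and thickness 9 mm, joined by a core cylinder of radius 28 mm and height 238 mm. The lower flange rests on z = 0 and the three cylinders share a vertical axis.


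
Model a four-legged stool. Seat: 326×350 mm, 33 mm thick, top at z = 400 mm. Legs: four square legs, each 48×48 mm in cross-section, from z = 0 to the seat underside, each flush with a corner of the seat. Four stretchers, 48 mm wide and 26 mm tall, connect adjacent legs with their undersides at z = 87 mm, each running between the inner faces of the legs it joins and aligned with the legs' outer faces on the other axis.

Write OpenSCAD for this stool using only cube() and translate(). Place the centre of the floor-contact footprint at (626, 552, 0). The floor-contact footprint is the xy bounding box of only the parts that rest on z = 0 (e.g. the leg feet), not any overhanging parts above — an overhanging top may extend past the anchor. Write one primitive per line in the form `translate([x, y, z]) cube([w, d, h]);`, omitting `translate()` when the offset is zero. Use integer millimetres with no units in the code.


translate([463, 377, 367]) cube([326, 350, 33]);
translate([463, 377, 0]) cube([48, 48, 367]);
translate([741, 377, 0]) cube([48, 48, 367]);
translate([463, 679, 0]) cube([48, 48, 367]);
translate([741, 679, 0]) cube([48, 48, 367]);
translate([511, 377, 87]) cube([230, 48, 26]);
translate([511, 679, 87]) cube([230, 48, 26]);
translate([463, 425, 87]) cube([48, 254, 26]);
translate([741, 425, 87]) cube([48, 254, 26]);


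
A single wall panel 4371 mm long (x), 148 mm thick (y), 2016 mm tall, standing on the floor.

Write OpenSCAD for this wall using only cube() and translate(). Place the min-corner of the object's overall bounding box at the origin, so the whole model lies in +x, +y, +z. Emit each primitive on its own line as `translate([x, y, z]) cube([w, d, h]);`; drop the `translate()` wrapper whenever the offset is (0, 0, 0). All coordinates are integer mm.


cube([4371, 148, 2016]);


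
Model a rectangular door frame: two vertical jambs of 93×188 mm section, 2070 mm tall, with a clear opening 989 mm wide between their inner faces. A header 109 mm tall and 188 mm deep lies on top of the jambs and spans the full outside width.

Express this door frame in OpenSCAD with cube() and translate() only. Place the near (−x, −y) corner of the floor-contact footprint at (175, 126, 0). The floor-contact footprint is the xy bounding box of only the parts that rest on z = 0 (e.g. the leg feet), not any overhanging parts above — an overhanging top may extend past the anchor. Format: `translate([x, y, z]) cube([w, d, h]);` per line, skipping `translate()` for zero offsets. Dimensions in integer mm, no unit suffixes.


translate([175, 126, 0]) cube([93, 188, 2070]);
translate([1257, 126, 0]) cube([93, 188, 2070]);
translate([175, 126, 2070]) cube([1175, 188, 109]);


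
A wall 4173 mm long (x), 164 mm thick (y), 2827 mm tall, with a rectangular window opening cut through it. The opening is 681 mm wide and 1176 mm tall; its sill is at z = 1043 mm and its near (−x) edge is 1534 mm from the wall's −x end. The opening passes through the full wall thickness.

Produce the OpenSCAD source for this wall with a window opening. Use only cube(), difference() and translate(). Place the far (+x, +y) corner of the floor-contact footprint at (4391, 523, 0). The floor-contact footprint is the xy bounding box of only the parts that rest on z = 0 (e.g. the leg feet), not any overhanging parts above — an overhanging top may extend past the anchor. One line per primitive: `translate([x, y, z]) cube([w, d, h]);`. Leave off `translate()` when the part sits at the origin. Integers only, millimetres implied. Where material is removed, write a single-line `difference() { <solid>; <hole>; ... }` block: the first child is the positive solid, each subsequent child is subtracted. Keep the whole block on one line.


difference() { translate([218, 359, 0]) cube([4173, 164, 2827]); translate([1752, 359, 1043]) cube([681, 164, 1176]); }


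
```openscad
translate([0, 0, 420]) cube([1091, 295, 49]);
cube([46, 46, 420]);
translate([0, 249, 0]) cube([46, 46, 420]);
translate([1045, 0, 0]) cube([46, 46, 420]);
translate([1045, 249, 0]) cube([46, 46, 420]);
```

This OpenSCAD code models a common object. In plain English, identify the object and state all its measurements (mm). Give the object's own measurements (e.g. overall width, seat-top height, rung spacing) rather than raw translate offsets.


A long wooden bench with a 1091 mm (x) × 295 mm (y) seat, 49 mm thick, its top surface 469 mm above the floor. Four 46 mm square legs at the seat corners, flush with the edges, run from z = 0 to the seat underside.


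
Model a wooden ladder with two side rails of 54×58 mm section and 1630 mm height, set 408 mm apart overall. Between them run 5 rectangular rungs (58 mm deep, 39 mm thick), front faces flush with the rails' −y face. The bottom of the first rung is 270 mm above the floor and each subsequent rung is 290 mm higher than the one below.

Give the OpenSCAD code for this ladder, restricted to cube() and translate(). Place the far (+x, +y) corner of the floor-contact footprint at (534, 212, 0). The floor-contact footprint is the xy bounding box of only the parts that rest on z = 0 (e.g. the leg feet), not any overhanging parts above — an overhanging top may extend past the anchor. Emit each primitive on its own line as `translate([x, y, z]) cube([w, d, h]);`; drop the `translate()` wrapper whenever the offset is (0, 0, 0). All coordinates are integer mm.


translate([126, 154, 0]) cube([54, 58, 1630]);
translate([480, 154, 0]) cube([54, 58, 1630]);
translate([180, 154, 270]) cube([300, 58, 39]);
translate([180, 154, 560]) cube([300, 58, 39]);
translate([180, 154, 850]) cube([300, 58, 39]);
translate([180, 154, 1140]) cube([300, 58, 39]);
translate([180, 154, 1430]) cube([300, 58, 39]);


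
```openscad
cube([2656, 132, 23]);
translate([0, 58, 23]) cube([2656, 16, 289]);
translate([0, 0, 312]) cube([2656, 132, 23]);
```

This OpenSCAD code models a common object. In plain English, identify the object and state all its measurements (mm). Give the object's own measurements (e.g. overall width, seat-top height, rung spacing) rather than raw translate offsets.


An I-beam lying along x, 2656 mm long. Overall section height 335 mm. Two flanges 132 mm wide (y) and 23 mm thick, one on the floor and one at the top; a web 16 mm thick runs between them, centred on the flange width.


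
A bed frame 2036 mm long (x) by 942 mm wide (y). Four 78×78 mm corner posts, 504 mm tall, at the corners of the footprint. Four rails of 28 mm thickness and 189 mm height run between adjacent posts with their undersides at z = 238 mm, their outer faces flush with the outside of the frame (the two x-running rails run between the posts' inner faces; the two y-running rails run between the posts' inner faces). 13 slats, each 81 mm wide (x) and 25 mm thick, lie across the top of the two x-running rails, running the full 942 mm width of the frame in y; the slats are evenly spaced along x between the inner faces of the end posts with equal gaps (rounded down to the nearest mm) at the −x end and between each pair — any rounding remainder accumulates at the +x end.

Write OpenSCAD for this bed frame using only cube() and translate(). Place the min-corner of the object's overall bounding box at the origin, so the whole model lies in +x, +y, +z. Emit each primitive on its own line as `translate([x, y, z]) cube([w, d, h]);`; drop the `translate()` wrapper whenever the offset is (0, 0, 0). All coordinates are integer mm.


cube([78, 78, 504]);
translate([0, 864, 0]) cube([78, 78, 504]);
translate([1958, 0, 0]) cube([78, 78, 504]);
translate([1958, 864, 0]) cube([78, 78, 504]);
translate([78, 0, 238]) cube([1880, 28, 189]);
translate([78, 914, 238]) cube([1880, 28, 189]);
translate([0, 78, 238]) cube([28, 786, 189]);
translate([2008, 78, 238]) cube([28, 786, 189]);
translate([137, 0, 427]) cube([81, 942, 25]);
translate([277, 0, 427]) cube([81, 942, 25]);
translate([417, 0, 427]) cube([81, 942, 25]);
translate([557, 0, 427]) cube([81, 942, 25]);
translate([697, 0, 427]) cube([81, 942, 25]);
translate([837, 0, 427]) cube([81, 942, 25]);
translate([977, 0, 427]) cube([81, 942, 25]);
translate([1117, 0, 427]) cube([81, 942, 25]);
translate([1257, 0, 427]) cube([81, 942, 25]);
translate([1397, 0, 427]) cube([81, 942, 25]);
translate([1537, 0, 427]) cube([81, 942, 25]);
translate([1677, 0, 427]) cube([81, 942, 25]);
translate([1817, 0, 427]) cube([81, 942, 25]);


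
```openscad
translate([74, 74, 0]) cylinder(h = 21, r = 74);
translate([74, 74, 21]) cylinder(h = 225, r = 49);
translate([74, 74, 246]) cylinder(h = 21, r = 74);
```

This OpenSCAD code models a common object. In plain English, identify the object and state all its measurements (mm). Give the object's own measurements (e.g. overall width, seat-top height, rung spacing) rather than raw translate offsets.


A spool: two coaxial disc flanges of radius 74 mm and thickness 21 mm, joined by a core cylinder of radius 49 mm and height 225 mm. The lower flange rests on z = 0 and the three cylinders share a vertical axis.


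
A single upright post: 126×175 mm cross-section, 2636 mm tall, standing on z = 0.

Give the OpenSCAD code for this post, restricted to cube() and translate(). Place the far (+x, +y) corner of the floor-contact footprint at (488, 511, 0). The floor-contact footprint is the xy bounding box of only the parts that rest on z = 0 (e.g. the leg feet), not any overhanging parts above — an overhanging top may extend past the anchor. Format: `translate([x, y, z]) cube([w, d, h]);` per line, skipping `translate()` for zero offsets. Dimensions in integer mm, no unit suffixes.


translate([362, 336, 0]) cube([126, 175, 2636]);


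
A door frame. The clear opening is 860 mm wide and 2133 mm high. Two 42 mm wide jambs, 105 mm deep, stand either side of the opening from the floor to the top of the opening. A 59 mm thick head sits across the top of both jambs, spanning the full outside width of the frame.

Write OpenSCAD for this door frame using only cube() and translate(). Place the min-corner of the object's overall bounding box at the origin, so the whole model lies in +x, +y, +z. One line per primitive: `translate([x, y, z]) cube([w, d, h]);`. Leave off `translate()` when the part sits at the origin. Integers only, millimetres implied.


cube([42, 105, 2133]);
translate([902, 0, 0]) cube([42, 105, 2133]);
translate([0, 0, 2133]) cube([944, 105, 59]);


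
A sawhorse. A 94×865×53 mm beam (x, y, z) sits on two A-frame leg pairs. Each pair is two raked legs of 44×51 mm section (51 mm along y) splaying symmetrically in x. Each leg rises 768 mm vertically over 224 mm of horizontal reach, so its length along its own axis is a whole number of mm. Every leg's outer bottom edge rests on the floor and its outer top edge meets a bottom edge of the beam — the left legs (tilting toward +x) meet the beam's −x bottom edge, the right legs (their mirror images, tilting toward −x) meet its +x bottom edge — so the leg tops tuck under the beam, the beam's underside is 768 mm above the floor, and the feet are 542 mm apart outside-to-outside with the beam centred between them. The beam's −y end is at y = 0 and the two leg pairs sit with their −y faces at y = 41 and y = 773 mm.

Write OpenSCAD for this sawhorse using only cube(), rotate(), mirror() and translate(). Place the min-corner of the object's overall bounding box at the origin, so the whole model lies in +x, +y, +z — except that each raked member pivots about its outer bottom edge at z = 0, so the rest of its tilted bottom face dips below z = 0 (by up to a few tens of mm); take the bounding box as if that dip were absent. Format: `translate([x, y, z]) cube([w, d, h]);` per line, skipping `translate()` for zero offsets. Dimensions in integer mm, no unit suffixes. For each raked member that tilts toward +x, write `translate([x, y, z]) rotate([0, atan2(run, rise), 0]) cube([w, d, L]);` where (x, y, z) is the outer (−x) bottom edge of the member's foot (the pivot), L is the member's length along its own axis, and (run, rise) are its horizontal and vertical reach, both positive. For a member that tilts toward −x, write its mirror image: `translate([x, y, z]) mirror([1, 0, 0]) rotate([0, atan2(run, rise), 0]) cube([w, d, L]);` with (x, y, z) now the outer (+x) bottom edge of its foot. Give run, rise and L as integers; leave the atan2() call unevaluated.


translate([224, 0, 768]) cube([94, 865, 53]);
translate([0, 41, 0]) rotate([0, atan2(224, 768), 0]) cube([44, 51, 800]);
translate([542, 41, 0]) mirror([1, 0, 0]) rotate([0, atan2(224, 768), 0]) cube([44, 51, 800]);
translate([0, 773, 0]) rotate([0, atan2(224, 768), 0]) cube([44, 51, 800]);
translate([542, 773, 0]) mirror([1, 0, 0]) rotate([0, atan2(224, 768), 0]) cube([44, 51, 800]);


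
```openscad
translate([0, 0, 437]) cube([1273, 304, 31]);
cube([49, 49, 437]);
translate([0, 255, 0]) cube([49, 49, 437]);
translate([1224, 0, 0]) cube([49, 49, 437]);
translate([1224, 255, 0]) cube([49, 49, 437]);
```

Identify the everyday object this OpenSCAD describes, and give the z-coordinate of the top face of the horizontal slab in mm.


A bench. The seat-top height is 468 mm.

A long slab on four corner posts — a bench. The slab sits at z = 437 with thickness 31, so the top is 437 + 31 = 468 mm.


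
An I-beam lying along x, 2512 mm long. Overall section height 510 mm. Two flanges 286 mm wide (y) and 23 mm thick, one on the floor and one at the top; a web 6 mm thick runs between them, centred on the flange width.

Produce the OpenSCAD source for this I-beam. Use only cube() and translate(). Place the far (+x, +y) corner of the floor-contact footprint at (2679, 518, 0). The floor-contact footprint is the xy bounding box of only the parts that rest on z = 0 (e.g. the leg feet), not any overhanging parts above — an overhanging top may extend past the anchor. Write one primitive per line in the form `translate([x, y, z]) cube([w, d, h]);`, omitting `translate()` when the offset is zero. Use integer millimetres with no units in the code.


translate([167, 232, 0]) cube([2512, 286, 23]);
translate([167, 372, 23]) cube([2512, 6, 464]);
translate([167, 232, 487]) cube([2512, 286, 23]);


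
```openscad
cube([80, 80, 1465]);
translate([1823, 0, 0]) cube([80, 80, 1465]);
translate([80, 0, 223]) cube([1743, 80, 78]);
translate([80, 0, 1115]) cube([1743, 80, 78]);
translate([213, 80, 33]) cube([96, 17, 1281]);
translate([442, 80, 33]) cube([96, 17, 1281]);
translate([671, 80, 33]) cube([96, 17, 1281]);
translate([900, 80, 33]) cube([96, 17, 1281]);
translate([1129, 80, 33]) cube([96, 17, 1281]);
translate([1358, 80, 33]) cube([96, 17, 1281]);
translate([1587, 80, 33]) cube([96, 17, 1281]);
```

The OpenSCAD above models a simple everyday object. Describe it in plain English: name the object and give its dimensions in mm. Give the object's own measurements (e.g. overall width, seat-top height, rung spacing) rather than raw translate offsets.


A fence section. Two 80×80 mm posts, 1465 mm tall, stand on the floor with a clear span of 1743 mm between their inner faces. Two horizontal rails of 80×78 mm section span the gap between the posts with their undersides at z = 223 mm and z = 1115 mm, flush with the posts' −y face. 7 pickets, each 96 mm wide, 17 mm thick and 1281 mm tall, are fixed to the +y face of the rails with their bottoms at z = 33 mm, spaced across the span with a 133 mm gap after the −x post and between neighbouring pickets, with 140 mm left before the +x post.


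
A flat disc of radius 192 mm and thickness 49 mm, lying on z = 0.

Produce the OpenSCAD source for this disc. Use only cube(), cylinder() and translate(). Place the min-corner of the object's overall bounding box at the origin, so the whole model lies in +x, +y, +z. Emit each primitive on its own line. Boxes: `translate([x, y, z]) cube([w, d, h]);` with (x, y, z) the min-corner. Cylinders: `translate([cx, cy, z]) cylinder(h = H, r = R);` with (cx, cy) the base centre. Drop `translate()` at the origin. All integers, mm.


translate([192, 192, 0]) cylinder(h = 49, r = 192);


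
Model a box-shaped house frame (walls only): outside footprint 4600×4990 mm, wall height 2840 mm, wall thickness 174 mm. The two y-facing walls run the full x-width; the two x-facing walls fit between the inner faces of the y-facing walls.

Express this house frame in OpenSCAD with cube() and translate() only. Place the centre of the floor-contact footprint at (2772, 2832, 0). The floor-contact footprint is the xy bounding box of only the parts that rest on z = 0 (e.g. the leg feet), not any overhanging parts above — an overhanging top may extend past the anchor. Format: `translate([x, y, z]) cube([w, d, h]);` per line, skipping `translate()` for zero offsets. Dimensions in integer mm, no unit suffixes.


translate([472, 337, 0]) cube([4600, 174, 2840]);
translate([472, 5153, 0]) cube([4600, 174, 2840]);
translate([472, 511, 0]) cube([174, 4642, 2840]);
translate([4898, 511, 0]) cube([174, 4642, 2840]);


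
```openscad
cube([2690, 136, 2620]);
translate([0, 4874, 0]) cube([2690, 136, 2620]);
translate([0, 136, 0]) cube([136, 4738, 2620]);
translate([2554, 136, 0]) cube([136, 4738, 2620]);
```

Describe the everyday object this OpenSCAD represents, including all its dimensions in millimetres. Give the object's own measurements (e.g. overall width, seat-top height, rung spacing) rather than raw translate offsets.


The wall frame of a small rectangular building: four walls, each 2620 mm tall and 136 mm thick, enclosing a footprint 2690 mm (x) by 5010 mm (y) outside-to-outside, with no floor or roof. The front and back walls (the −y and +y sides) span the full width; the two side walls fit between them.


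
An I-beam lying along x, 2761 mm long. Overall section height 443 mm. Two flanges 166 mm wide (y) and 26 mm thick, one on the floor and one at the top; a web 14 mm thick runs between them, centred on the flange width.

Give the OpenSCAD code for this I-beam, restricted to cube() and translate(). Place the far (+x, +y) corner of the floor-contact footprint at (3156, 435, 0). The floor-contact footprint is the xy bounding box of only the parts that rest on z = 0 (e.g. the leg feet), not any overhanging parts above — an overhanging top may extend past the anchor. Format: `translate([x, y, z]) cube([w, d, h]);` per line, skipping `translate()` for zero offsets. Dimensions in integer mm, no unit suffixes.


translate([395, 269, 0]) cube([2761, 166, 26]);
translate([395, 345, 26]) cube([2761, 14, 391]);
translate([395, 269, 417]) cube([2761, 166, 26]);


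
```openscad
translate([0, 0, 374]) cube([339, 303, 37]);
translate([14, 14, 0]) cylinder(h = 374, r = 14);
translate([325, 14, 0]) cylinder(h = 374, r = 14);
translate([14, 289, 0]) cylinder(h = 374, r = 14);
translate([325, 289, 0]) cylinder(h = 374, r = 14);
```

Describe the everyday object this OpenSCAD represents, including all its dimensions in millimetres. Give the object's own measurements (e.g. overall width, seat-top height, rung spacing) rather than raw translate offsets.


A four-legged stool. The seat is a 339×303×37 mm slab whose top surface is at z = 411 mm; four round legs, each 28 mm in diameter, run from the floor (z = 0) to the underside of the seat, each leg's axis is inset half a diameter from the nearest pair of seat edges (so the leg's bounding box is flush with the corner).


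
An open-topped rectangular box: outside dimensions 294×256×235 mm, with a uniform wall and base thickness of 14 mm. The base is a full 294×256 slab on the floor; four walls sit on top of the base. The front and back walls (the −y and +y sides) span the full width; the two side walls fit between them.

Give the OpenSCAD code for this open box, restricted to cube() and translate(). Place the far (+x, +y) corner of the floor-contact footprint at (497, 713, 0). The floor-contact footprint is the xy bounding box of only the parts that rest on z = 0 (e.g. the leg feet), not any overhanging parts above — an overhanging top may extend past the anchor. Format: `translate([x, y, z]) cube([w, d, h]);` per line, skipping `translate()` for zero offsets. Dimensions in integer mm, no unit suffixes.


translate([203, 457, 0]) cube([294, 256, 14]);
translate([203, 457, 14]) cube([294, 14, 221]);
translate([203, 699, 14]) cube([294, 14, 221]);
translate([203, 471, 14]) cube([14, 228, 221]);
translate([483, 471, 14]) cube([14, 228, 221]);


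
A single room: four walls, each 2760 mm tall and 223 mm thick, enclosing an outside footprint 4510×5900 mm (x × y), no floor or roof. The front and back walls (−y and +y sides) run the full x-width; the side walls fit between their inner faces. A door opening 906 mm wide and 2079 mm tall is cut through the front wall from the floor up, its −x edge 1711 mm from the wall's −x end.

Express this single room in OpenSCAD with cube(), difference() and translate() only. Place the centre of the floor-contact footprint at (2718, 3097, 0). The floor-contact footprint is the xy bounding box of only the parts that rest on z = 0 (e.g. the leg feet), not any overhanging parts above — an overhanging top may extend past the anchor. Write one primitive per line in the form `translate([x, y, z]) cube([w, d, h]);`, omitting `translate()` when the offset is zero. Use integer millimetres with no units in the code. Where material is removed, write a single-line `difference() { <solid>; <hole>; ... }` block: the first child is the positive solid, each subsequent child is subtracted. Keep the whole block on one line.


difference() { translate([463, 147, 0]) cube([4510, 223, 2760]); translate([2174, 147, 0]) cube([906, 223, 2079]); }
translate([463, 5824, 0]) cube([4510, 223, 2760]);
translate([463, 370, 0]) cube([223, 5454, 2760]);
translate([4750, 370, 0]) cube([223, 5454, 2760]);


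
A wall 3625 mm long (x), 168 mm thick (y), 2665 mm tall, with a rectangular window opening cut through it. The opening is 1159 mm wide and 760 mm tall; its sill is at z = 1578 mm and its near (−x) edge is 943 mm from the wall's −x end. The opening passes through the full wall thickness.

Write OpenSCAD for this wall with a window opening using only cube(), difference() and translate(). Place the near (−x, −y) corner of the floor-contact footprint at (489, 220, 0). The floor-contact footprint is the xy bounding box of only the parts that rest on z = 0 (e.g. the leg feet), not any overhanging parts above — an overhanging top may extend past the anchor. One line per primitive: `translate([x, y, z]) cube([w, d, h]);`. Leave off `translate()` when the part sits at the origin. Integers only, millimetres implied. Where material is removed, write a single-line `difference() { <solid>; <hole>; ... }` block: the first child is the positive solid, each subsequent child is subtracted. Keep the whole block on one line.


difference() { translate([489, 220, 0]) cube([3625, 168, 2665]); translate([1432, 220, 1578]) cube([1159, 168, 760]); }


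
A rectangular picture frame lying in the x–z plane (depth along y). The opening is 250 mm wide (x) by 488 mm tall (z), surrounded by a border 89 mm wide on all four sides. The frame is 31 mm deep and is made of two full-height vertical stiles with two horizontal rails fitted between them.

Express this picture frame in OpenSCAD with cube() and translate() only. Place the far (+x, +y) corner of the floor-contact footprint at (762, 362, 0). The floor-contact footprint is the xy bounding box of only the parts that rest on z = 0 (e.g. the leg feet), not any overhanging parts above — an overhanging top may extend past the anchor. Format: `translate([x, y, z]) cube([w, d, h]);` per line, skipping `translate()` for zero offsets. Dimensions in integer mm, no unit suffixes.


translate([334, 331, 0]) cube([89, 31, 666]);
translate([673, 331, 0]) cube([89, 31, 666]);
translate([423, 331, 0]) cube([250, 31, 89]);
translate([423, 331, 577]) cube([250, 31, 89]);


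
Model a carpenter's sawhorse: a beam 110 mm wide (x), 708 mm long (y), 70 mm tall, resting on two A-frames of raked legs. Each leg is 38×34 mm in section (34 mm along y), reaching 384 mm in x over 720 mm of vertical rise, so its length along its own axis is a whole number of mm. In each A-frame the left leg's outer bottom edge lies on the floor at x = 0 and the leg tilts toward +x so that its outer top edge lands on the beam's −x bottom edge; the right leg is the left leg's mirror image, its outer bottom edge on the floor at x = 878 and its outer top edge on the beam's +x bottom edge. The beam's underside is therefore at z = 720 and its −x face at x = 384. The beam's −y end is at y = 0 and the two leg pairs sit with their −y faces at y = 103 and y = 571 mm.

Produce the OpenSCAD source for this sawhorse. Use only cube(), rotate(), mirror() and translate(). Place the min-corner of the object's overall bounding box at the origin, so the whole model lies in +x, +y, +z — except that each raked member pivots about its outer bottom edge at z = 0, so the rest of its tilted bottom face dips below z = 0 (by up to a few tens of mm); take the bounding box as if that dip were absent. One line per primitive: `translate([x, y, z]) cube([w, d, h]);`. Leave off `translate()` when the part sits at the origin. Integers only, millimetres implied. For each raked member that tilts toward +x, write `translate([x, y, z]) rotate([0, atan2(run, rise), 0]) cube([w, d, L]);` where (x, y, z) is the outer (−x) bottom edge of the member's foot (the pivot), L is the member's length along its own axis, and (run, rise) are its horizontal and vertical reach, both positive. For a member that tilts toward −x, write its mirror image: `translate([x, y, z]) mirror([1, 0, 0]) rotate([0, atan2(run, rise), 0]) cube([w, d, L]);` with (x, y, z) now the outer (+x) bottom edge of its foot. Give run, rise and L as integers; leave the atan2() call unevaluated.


translate([384, 0, 720]) cube([110, 708, 70]);
translate([0, 103, 0]) rotate([0, atan2(384, 720), 0]) cube([38, 34, 816]);
translate([878, 103, 0]) mirror([1, 0, 0]) rotate([0, atan2(384, 720), 0]) cube([38, 34, 816]);
translate([0, 571, 0]) rotate([0, atan2(384, 720), 0]) cube([38, 34, 816]);
translate([878, 571, 0]) mirror([1, 0, 0]) rotate([0, atan2(384, 720), 0]) cube([38, 34, 816]);


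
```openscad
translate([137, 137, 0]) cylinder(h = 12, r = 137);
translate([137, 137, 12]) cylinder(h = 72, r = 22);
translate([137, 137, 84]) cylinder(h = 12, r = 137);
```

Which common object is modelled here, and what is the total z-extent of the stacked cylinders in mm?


A spool. The overall height is 96 mm.

Three coaxial cylinders, large–small–large — a spool. Two 12 mm flanges and a 72 mm core give 12 + 72 + 12 = 96 mm.


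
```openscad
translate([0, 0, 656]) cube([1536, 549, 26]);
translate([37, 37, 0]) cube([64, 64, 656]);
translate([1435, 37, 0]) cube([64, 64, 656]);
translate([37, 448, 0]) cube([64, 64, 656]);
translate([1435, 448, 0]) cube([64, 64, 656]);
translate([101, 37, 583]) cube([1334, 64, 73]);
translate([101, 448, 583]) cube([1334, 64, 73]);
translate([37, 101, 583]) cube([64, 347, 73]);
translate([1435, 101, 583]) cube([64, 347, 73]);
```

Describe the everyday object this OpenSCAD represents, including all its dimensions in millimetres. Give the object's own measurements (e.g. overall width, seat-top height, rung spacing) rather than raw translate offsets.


A rectangular dining table. The top is 1536×549×26 mm with its upper surface at z = 682 mm. It stands on four 64×64 mm square legs, each inset 37 mm from the nearest pair of top edges, running from the floor to the underside of the top. Four apron rails, 64 mm thick and 73 mm tall, run between adjacent legs with their top edges flush with the underside of the top and their outer faces flush with the legs' outer faces.


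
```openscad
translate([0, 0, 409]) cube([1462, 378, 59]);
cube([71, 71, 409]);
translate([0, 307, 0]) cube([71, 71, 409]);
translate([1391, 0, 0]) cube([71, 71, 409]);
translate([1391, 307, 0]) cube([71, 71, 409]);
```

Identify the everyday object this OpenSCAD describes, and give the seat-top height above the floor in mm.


A bench. The seat-top height is 468 mm.

A long slab on four corner posts — a bench. The slab sits at z = 409 with thickness 59, so the top is 409 + 59 = 468 mm.


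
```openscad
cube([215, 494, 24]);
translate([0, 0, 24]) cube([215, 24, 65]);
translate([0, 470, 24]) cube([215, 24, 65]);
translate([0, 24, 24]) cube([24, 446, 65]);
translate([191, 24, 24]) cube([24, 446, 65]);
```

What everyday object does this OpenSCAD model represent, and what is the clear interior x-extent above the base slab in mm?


An open box. The internal width is 167 mm.

A 215×494 base slab with four walls standing on it — an open box. The base is 215 mm wide and the walls are 24 mm thick, so the internal width is 215 − 2 × 24 = 167 mm.


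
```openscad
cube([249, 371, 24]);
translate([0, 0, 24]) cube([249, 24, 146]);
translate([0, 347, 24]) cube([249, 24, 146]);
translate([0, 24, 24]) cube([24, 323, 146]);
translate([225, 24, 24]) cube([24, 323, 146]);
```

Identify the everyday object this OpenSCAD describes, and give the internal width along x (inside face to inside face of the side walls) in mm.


An open box. The internal width is 201 mm.

A 249×371 base slab with four walls standing on it — an open box. The base is 249 mm wide and the walls are 24 mm thick, so the internal width is 249 − 2 × 24 = 201 mm.


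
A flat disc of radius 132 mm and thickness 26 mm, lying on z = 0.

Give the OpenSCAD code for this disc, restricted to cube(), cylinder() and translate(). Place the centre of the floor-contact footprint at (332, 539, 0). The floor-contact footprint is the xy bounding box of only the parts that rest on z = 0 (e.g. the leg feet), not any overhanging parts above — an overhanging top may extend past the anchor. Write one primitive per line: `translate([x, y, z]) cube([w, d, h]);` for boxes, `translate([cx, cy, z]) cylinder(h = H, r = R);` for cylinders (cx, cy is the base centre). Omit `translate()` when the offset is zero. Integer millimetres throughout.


translate([332, 539, 0]) cylinder(h = 26, r = 132);


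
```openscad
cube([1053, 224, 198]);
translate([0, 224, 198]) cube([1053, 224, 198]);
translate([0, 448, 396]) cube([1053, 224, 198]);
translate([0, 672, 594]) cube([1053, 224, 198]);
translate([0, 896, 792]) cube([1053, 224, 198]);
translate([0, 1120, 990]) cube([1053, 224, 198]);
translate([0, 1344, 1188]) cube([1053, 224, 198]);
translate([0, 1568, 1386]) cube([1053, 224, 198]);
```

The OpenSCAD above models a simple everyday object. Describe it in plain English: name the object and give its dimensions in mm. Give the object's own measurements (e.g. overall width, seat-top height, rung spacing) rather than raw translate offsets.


A straight staircase of 8 solid steps. Each step is 1053 mm wide (x), 224 mm deep (y, the going) and 198 mm tall (the rise). The first step rests on the floor; each subsequent step sits one going further in +y and one rise higher in +z, directly behind and above the previous step with no overlap.


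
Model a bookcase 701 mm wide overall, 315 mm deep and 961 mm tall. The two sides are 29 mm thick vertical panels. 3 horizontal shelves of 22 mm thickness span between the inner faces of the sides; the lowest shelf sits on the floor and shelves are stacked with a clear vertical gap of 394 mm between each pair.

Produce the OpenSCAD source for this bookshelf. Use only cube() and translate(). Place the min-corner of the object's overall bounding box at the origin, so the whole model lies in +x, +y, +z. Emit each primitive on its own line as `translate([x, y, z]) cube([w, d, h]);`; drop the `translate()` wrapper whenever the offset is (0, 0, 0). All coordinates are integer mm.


cube([29, 315, 961]);
translate([672, 0, 0]) cube([29, 315, 961]);
translate([29, 0, 0]) cube([643, 315, 22]);
translate([29, 0, 416]) cube([643, 315, 22]);
translate([29, 0, 832]) cube([643, 315, 22]);


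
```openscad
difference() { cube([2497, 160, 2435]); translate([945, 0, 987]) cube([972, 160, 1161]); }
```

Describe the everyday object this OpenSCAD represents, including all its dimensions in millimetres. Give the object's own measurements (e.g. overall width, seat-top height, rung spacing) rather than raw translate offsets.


A wall 2497 mm long (x), 160 mm thick (y), 2435 mm tall, with a rectangular window opening cut through it. The opening is 972 mm wide and 1161 mm tall; its sill is at z = 987 mm and its near (−x) edge is 945 mm from the wall's −x end. The opening passes through the full wall thickness.


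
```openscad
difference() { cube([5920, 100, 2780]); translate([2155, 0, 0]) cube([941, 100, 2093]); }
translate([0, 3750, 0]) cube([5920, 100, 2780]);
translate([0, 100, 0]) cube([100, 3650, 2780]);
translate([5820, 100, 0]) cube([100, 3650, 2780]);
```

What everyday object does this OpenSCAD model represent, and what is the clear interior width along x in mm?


A single room. The interior width is 5720 mm.

Four walls enclosing a rectangle with a door in the front wall — a room. Outside width 5920 minus two 100 mm walls gives 5720 mm.


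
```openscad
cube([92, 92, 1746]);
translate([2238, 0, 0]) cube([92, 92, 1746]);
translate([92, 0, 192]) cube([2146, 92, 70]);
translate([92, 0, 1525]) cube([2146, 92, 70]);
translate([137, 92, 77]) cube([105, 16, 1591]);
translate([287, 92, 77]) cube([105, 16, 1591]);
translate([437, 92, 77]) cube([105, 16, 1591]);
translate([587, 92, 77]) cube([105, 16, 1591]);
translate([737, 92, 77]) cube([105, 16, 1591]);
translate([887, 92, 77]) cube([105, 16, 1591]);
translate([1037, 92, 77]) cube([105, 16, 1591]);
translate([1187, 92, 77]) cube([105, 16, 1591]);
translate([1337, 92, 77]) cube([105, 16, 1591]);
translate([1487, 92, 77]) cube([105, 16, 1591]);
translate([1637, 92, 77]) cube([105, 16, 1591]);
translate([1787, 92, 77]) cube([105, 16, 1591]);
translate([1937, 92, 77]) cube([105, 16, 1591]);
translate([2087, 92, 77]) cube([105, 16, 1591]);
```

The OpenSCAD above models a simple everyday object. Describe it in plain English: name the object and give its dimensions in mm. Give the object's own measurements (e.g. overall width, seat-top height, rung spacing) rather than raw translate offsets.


A fence section. Two 92×92 mm posts, 1746 mm tall, stand on the floor with a clear span of 2146 mm between their inner faces. Two horizontal rails of 92×70 mm section span the gap between the posts with their undersides at z = 192 mm and z = 1525 mm, flush with the posts' −y face. 14 pickets, each 105 mm wide, 16 mm thick and 1591 mm tall, are fixed to the +y face of the rails with their bottoms at z = 77 mm, spaced across the span with a 45 mm gap after the −x post and between neighbouring pickets, with 46 mm left before the +x post.


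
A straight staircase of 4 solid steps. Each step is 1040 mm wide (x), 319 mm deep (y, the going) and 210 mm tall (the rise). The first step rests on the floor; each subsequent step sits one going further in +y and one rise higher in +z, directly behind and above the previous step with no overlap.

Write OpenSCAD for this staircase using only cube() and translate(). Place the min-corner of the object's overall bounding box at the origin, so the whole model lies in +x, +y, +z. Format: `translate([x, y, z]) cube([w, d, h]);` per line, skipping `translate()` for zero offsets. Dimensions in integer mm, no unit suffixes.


cube([1040, 319, 210]);
translate([0, 319, 210]) cube([1040, 319, 210]);
translate([0, 638, 420]) cube([1040, 319, 210]);
translate([0, 957, 630]) cube([1040, 319, 210]);


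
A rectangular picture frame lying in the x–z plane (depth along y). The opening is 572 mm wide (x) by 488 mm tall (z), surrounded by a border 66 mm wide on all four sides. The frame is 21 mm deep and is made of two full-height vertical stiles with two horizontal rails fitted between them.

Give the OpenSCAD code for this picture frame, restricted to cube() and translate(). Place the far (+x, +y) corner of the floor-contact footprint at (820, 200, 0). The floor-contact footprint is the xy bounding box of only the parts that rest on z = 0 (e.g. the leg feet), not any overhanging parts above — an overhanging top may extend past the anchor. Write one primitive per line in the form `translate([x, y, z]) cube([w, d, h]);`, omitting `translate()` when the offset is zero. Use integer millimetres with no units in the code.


translate([116, 179, 0]) cube([66, 21, 620]);
translate([754, 179, 0]) cube([66, 21, 620]);
translate([182, 179, 0]) cube([572, 21, 66]);
translate([182, 179, 554]) cube([572, 21, 66]);
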